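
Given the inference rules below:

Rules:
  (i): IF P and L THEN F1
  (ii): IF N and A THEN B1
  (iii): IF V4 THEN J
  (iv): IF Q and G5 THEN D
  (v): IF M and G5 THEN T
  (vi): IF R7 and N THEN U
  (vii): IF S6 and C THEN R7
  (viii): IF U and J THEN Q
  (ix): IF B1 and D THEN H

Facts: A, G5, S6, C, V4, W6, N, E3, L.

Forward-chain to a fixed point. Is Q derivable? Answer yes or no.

Round 1 fires (ii), (iii), (vii), giving B1, J, R7.
Round 2 fires (vi), giving U.
Round 3 fires (viii), giving Q.
Round 4 fires (iv), giving D.
Round 5 fires (ix), giving H.
Q appears in round 3, so it is derivable.

yes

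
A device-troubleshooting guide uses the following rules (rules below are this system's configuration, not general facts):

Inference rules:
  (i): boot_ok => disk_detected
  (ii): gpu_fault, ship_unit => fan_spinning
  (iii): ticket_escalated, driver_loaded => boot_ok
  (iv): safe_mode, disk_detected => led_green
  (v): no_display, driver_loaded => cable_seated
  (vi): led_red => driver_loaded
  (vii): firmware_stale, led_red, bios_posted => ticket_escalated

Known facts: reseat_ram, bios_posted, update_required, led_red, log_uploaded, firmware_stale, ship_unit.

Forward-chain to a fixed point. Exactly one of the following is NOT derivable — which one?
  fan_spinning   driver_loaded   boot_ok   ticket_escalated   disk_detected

fan_spinning

[1] (vi) [led_red => driver_loaded]; (vii) [firmware_stale, led_red, bios_posted => ticket_escalated]. ⇒ new: driver_loaded, ticket_escalated.
[2] (iii) [ticket_escalated, driver_loaded => boot_ok]. ⇒ new: boot_ok.
[3] (i) [boot_ok => disk_detected]. ⇒ new: disk_detected.
Derived: ticket_escalated (round 1), driver_loaded (round 1), boot_ok (round 2), disk_detected (round 3). fan_spinning never appears in any round.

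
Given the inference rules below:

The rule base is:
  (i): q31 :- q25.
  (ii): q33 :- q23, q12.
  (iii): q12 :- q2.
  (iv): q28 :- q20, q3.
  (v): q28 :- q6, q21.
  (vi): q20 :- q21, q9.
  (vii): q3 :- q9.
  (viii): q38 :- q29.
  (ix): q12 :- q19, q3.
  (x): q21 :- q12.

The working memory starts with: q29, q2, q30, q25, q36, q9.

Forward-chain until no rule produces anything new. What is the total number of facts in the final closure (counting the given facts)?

13

Round 1: (i) [q31 :- q25.]; (iii) [q12 :- q2.]; (vii) [q3 :- q9.]; (viii) [q38 :- q29.]. New: q31, q12, q3, q38.
Round 2: (x) [q21 :- q12.]. New: q21.
Round 3: (vi) [q20 :- q21, q9.]. New: q20.
Round 4: (iv) [q28 :- q20, q3.]. New: q28.
Closure: {q12, q2, q20, q21, q25, q28, q29, q3, q30, q31, q36, q38, q9} — 13 facts.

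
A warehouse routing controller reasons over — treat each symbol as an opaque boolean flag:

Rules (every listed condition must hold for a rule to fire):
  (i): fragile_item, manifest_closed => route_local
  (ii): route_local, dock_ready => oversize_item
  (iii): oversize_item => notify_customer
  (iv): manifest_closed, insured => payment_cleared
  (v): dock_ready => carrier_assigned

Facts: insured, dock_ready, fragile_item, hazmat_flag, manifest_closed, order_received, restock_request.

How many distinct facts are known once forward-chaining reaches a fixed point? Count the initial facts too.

Round 1: (i) [fragile_item, manifest_closed => route_local]; (iv) [manifest_closed, insured => payment_cleared]; (v) [dock_ready => carrier_assigned]. New: route_local, payment_cleared, carrier_assigned.
Round 2: (ii) [route_local, dock_ready => oversize_item]. New: oversize_item.
Round 3: (iii) [oversize_item => notify_customer]. New: notify_customer.
Closure: {carrier_assigned, dock_ready, fragile_item, hazmat_flag, insured, manifest_closed, notify_customer, order_received, oversize_item, payment_cleared, restock_request, route_local} — 12 facts.

12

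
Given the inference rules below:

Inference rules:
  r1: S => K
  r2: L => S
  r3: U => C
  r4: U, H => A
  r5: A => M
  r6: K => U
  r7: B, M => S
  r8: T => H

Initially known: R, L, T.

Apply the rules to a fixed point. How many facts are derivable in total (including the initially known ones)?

Round 1 — r2, r8, derive S, H.
Round 2 — r1, derive K.
Round 3 — r6, derive U.
Round 4 — r3, r4, derive C, A.
Round 5 — r5, derive M.
Closure: {A, C, H, K, L, M, R, S, T, U} — 10 facts.

10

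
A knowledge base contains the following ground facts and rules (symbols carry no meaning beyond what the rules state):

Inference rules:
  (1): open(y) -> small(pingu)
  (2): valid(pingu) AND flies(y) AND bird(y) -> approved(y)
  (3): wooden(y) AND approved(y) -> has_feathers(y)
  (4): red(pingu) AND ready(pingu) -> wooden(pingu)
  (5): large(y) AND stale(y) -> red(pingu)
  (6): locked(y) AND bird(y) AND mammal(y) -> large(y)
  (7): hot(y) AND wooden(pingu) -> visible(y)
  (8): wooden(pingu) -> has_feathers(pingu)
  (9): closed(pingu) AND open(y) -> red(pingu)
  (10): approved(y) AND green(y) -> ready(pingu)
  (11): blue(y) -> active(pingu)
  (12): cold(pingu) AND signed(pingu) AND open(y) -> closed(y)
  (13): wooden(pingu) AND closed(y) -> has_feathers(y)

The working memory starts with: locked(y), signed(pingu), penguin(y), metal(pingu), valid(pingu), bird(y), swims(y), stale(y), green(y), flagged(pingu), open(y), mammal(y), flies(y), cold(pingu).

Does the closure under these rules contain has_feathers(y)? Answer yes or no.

[1] (1) [open(y) -> small(pingu)]; (2) [valid(pingu) AND flies(y) AND bird(y) -> approved(y)]; (6) [locked(y) AND bird(y) AND mammal(y) -> large(y)]; (12) [cold(pingu) AND signed(pingu) AND open(y) -> closed(y)]. ⇒ new: small(pingu), approved(y), large(y), closed(y).
[2] (5) [large(y) AND stale(y) -> red(pingu)]; (10) [approved(y) AND green(y) -> ready(pingu)]. ⇒ new: red(pingu), ready(pingu).
[3] (4) [red(pingu) AND ready(pingu) -> wooden(pingu)]. ⇒ new: wooden(pingu).
[4] (8) [wooden(pingu) -> has_feathers(pingu)]; (13) [wooden(pingu) AND closed(y) -> has_feathers(y)]. ⇒ new: has_feathers(pingu), has_feathers(y).
has_feathers(y) appears in round 4, so it is derivable.

yes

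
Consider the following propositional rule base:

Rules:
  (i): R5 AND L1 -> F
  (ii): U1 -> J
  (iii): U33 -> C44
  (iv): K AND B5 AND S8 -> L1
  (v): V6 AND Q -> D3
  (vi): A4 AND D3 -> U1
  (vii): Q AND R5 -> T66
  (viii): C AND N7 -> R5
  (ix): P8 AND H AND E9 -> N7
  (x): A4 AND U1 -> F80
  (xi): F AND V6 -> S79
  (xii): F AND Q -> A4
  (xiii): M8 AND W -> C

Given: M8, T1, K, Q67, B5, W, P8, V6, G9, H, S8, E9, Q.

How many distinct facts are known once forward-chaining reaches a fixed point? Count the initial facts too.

25

Round 1: (iv) [K AND B5 AND S8 -> L1]; (v) [V6 AND Q -> D3]; (ix) [P8 AND H AND E9 -> N7]; (xiii) [M8 AND W -> C]. New: L1, D3, N7, C.
Round 2: (viii) [C AND N7 -> R5]. New: R5.
Round 3: (i) [R5 AND L1 -> F]; (vii) [Q AND R5 -> T66]. New: F, T66.
Round 4: (xi) [F AND V6 -> S79]; (xii) [F AND Q -> A4]. New: S79, A4.
Round 5: (vi) [A4 AND D3 -> U1]. New: U1.
Round 6: (ii) [U1 -> J]; (x) [A4 AND U1 -> F80]. New: J, F80.
Closure: {A4, B5, C, D3, E9, F, F80, G9, H, J, K, L1, M8, N7, P8, Q, Q67, R5, S79, S8, T1, T66, U1, V6, W} — 25 facts.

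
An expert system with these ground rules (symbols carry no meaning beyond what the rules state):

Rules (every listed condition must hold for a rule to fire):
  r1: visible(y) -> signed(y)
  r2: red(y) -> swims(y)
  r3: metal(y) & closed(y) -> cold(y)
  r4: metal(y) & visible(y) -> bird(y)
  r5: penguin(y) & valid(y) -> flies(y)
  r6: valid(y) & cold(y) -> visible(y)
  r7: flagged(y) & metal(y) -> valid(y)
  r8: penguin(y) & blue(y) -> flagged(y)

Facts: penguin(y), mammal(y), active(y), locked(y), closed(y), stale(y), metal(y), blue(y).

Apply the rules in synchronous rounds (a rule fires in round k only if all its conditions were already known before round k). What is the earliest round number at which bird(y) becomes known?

Round 1 fires r3, r8, giving cold(y), flagged(y).
Round 2 fires r7, giving valid(y).
Round 3 fires r5, r6, giving flies(y), visible(y).
Round 4 fires r1, r4, giving signed(y), bird(y).
bird(y) first appears in round 4.

4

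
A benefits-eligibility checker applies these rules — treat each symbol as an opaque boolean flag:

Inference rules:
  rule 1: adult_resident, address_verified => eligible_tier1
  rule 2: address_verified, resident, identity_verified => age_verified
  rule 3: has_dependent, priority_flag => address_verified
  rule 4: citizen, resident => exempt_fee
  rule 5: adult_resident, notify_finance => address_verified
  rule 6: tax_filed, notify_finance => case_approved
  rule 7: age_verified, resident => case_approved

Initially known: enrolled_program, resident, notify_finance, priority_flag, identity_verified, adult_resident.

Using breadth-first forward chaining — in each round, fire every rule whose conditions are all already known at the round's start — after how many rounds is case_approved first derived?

3

[1] rule 5 [adult_resident, notify_finance => address_verified]. ⇒ new: address_verified.
[2] rule 1 [adult_resident, address_verified => eligible_tier1]; rule 2 [address_verified, resident, identity_verified => age_verified]. ⇒ new: eligible_tier1, age_verified.
[3] rule 7 [age_verified, resident => case_approved]. ⇒ new: case_approved.
case_approved first appears in round 3.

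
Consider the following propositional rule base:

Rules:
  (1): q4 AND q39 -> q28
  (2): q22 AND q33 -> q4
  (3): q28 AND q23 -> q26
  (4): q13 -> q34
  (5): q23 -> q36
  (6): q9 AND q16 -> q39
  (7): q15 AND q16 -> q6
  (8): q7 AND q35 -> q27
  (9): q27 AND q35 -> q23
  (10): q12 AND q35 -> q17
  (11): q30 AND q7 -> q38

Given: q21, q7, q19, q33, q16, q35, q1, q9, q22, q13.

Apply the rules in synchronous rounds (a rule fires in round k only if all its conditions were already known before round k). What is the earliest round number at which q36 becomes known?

3

Round 1: (2) [q22 AND q33 -> q4]; (4) [q13 -> q34]; (6) [q9 AND q16 -> q39]; (8) [q7 AND q35 -> q27]. New: q4, q34, q39, q27.
Round 2: (1) [q4 AND q39 -> q28]; (9) [q27 AND q35 -> q23]. New: q28, q23.
Round 3: (3) [q28 AND q23 -> q26]; (5) [q23 -> q36]. New: q26, q36.
q36 first appears in round 3.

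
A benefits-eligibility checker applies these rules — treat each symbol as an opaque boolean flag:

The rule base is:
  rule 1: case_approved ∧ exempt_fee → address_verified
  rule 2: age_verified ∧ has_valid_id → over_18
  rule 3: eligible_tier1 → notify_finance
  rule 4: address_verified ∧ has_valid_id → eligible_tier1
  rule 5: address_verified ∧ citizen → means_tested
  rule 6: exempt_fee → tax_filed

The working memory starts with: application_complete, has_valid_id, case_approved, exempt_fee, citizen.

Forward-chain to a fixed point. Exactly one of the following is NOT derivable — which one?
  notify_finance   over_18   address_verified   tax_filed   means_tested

over_18

Round 1 — rule 1, rule 6, derive address_verified, tax_filed.
Round 2 — rule 4, rule 5, derive eligible_tier1, means_tested.
Round 3 — rule 3, derive notify_finance.
Derived: means_tested (round 2), notify_finance (round 3), address_verified (round 1), tax_filed (round 1). over_18 never appears in any round.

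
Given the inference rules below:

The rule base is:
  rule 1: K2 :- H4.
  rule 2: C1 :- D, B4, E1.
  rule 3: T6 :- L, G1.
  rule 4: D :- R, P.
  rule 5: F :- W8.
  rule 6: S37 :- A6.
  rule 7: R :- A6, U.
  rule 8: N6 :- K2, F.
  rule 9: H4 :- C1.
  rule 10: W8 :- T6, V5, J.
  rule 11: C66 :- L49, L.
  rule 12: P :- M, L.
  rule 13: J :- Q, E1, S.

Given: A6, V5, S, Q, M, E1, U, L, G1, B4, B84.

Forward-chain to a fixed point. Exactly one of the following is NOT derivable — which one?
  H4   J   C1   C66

Round 1 — rule 3, rule 6, rule 7, rule 12, rule 13, derive T6, S37, R, P, J.
Round 2 — rule 4, rule 10, derive D, W8.
Round 3 — rule 2, rule 5, derive C1, F.
Round 4 — rule 9, derive H4.
Round 5 — rule 1, derive K2.
Round 6 — rule 8, derive N6.
Derived: C1 (round 3), H4 (round 4), J (round 1). C66 never appears in any round.

C66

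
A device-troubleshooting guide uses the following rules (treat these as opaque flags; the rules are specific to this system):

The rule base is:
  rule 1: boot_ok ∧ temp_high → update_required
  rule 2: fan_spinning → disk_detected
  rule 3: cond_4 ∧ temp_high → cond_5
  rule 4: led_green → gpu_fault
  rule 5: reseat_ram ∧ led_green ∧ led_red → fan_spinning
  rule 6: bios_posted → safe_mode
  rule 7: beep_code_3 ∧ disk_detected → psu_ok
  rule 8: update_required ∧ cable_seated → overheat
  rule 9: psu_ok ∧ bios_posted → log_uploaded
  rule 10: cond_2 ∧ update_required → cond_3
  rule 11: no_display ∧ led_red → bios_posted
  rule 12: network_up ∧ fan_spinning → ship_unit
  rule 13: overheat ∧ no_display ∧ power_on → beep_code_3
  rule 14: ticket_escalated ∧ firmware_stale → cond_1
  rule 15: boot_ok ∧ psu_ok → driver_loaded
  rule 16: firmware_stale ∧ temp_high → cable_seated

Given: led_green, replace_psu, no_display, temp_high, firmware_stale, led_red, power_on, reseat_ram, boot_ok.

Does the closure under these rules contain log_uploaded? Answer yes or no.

yes

Round 1 fires rule 1, rule 4, rule 5, rule 11, rule 16, giving update_required, gpu_fault, fan_spinning, bios_posted, cable_seated.
Round 2 fires rule 2, rule 6, rule 8, giving disk_detected, safe_mode, overheat.
Round 3 fires rule 13, giving beep_code_3.
Round 4 fires rule 7, giving psu_ok.
Round 5 fires rule 9, rule 15, giving log_uploaded, driver_loaded.
log_uploaded appears in round 5, so it is derivable.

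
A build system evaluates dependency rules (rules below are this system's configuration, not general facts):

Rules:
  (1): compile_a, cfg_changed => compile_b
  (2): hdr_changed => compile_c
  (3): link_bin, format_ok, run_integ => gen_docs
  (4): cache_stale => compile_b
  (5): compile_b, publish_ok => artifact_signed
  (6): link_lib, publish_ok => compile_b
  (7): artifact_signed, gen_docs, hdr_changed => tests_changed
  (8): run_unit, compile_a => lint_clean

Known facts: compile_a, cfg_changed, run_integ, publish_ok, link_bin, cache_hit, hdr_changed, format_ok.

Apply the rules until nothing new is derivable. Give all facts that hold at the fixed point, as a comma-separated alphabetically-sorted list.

artifact_signed, cache_hit, cfg_changed, compile_a, compile_b, compile_c, format_ok, gen_docs, hdr_changed, link_bin, publish_ok, run_integ, tests_changed

[1] (1) [compile_a, cfg_changed => compile_b]; (2) [hdr_changed => compile_c]; (3) [link_bin, format_ok, run_integ => gen_docs]. ⇒ new: compile_b, compile_c, gen_docs.
[2] (5) [compile_b, publish_ok => artifact_signed]. ⇒ new: artifact_signed.
[3] (7) [artifact_signed, gen_docs, hdr_changed => tests_changed]. ⇒ new: tests_changed.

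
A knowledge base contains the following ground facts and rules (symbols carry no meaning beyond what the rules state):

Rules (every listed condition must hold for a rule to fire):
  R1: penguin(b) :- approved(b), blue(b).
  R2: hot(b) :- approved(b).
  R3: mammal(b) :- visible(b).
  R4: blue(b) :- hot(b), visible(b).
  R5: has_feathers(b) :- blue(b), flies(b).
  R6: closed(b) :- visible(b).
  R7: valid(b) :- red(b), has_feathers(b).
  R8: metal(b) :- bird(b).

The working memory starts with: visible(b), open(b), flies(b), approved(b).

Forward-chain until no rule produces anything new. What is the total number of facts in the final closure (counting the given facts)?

10

Round 1: R2 [hot(b) :- approved(b).]; R3 [mammal(b) :- visible(b).]; R6 [closed(b) :- visible(b).]. New: hot(b), mammal(b), closed(b).
Round 2: R4 [blue(b) :- hot(b), visible(b).]. New: blue(b).
Round 3: R1 [penguin(b) :- approved(b), blue(b).]; R5 [has_feathers(b) :- blue(b), flies(b).]. New: penguin(b), has_feathers(b).
Closure: {approved(b), blue(b), closed(b), flies(b), has_feathers(b), hot(b), mammal(b), open(b), penguin(b), visible(b)} — 10 facts.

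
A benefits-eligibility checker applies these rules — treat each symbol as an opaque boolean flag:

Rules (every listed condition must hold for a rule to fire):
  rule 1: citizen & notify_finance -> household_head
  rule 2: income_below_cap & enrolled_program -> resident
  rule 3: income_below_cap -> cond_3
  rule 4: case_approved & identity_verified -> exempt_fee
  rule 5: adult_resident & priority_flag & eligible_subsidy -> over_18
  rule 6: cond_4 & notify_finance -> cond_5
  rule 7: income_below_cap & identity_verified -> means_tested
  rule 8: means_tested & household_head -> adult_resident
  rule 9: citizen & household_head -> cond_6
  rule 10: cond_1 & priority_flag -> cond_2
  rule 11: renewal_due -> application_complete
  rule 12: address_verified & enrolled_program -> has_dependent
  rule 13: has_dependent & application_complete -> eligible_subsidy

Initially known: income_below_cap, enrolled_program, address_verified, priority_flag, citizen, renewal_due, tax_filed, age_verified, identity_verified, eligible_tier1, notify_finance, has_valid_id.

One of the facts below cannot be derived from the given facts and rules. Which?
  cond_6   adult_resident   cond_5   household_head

[1] rule 1 [citizen & notify_finance -> household_head]; rule 2 [income_below_cap & enrolled_program -> resident]; rule 3 [income_below_cap -> cond_3]; rule 7 [income_below_cap & identity_verified -> means_tested]; rule 11 [renewal_due -> application_complete]; rule 12 [address_verified & enrolled_program -> has_dependent]. ⇒ new: household_head, resident, cond_3, means_tested, application_complete, has_dependent.
[2] rule 8 [means_tested & household_head -> adult_resident]; rule 9 [citizen & household_head -> cond_6]; rule 13 [has_dependent & application_complete -> eligible_subsidy]. ⇒ new: adult_resident, cond_6, eligible_subsidy.
[3] rule 5 [adult_resident & priority_flag & eligible_subsidy -> over_18]. ⇒ new: over_18.
Derived: household_head (round 1), adult_resident (round 2), cond_6 (round 2). cond_5 never appears in any round.

cond_5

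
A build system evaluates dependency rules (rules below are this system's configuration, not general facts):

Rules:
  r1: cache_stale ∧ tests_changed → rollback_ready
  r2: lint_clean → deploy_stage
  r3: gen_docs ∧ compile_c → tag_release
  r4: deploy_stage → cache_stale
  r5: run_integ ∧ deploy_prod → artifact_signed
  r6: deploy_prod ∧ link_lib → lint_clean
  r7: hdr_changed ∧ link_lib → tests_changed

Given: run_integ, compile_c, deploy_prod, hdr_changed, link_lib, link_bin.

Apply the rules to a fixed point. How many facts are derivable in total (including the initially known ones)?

Round 1 — r5, r6, r7, derive artifact_signed, lint_clean, tests_changed.
Round 2 — r2, derive deploy_stage.
Round 3 — r4, derive cache_stale.
Round 4 — r1, derive rollback_ready.
Closure: {artifact_signed, cache_stale, compile_c, deploy_prod, deploy_stage, hdr_changed, link_bin, link_lib, lint_clean, rollback_ready, run_integ, tests_changed} — 12 facts.

12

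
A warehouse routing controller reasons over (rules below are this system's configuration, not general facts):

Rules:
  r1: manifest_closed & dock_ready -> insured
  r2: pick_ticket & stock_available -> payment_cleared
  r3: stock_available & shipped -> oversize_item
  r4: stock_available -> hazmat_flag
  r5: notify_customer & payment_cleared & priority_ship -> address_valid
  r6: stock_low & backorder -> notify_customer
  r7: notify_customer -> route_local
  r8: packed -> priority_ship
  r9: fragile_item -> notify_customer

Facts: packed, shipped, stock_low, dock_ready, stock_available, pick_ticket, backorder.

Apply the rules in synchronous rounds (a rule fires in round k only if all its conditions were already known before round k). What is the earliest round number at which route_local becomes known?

2

Round 1 — r2, r3, r4, r6, r8, derive payment_cleared, oversize_item, hazmat_flag, notify_customer, priority_ship.
Round 2 — r5, r7, derive address_valid, route_local.
route_local first appears in round 2.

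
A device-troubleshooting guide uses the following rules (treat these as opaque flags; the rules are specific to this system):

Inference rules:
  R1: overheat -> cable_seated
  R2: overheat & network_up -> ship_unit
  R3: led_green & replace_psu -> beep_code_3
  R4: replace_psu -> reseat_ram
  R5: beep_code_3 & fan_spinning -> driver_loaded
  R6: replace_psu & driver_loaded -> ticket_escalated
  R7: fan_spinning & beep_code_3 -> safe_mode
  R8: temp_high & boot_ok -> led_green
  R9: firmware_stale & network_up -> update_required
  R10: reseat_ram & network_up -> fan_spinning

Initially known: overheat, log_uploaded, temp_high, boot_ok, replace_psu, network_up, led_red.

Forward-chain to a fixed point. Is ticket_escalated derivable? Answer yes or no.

yes

Round 1 fires R1, R2, R4, R8, giving cable_seated, ship_unit, reseat_ram, led_green.
Round 2 fires R3, R10, giving beep_code_3, fan_spinning.
Round 3 fires R5, R7, giving driver_loaded, safe_mode.
Round 4 fires R6, giving ticket_escalated.
ticket_escalated appears in round 4, so it is derivable.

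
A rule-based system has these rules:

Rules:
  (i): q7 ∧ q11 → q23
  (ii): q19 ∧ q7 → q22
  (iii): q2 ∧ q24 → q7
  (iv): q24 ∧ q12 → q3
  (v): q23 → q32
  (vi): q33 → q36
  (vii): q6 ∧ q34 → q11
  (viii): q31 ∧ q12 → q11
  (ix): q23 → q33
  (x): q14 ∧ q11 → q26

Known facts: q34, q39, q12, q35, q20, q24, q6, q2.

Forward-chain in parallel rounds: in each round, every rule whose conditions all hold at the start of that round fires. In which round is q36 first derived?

4

Round 1 — (iii), (iv), (vii), derive q7, q3, q11.
Round 2 — (i), derive q23.
Round 3 — (v), (ix), derive q32, q33.
Round 4 — (vi), derive q36.
q36 first appears in round 4.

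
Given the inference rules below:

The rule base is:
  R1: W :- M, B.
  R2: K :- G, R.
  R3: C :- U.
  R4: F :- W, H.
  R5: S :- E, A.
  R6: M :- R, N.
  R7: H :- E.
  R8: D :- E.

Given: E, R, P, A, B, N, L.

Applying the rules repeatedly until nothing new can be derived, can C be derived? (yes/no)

Round 1 fires R5, R6, R7, R8, giving S, M, H, D.
Round 2 fires R1, giving W.
Round 3 fires R4, giving F.
Fixed point reached. C is concluded only by R3; R3 needs U (never derived).

no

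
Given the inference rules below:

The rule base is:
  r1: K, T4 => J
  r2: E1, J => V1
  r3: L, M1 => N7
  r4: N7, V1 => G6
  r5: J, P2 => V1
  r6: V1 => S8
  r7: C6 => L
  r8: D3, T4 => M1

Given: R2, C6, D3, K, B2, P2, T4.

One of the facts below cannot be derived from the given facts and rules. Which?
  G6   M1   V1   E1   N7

E1

Round 1: r1 [K, T4 => J]; r7 [C6 => L]; r8 [D3, T4 => M1]. Adds J, L, M1.
Round 2: r3 [L, M1 => N7]; r5 [J, P2 => V1]. Adds N7, V1.
Round 3: r4 [N7, V1 => G6]; r6 [V1 => S8]. Adds G6, S8.
Derived: M1 (round 1), N7 (round 2), V1 (round 2), G6 (round 3). E1 never appears in any round.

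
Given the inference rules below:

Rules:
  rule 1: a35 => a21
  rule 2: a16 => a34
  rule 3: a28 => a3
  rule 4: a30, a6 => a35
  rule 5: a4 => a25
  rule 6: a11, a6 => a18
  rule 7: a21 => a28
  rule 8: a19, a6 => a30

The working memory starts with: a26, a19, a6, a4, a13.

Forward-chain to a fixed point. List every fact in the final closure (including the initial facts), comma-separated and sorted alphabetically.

[1] rule 5 [a4 => a25]; rule 8 [a19, a6 => a30]. ⇒ new: a25, a30.
[2] rule 4 [a30, a6 => a35]. ⇒ new: a35.
[3] rule 1 [a35 => a21]. ⇒ new: a21.
[4] rule 7 [a21 => a28]. ⇒ new: a28.
[5] rule 3 [a28 => a3]. ⇒ new: a3.

a13, a19, a21, a25, a26, a28, a3, a30, a35, a4, a6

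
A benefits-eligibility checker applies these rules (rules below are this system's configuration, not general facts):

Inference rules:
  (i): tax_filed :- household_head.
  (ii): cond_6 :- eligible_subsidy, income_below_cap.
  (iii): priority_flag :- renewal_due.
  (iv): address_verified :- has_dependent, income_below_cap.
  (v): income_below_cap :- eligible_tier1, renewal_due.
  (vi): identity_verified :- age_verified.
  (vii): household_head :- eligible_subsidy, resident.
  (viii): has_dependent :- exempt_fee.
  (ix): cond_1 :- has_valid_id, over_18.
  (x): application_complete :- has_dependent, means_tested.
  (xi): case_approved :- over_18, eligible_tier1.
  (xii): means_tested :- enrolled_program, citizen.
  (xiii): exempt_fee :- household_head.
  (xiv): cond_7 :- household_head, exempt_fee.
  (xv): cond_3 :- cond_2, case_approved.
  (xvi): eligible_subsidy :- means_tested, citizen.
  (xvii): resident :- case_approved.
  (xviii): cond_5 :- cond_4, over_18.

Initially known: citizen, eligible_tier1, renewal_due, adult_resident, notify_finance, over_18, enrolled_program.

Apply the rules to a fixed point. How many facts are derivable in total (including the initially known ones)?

Round 1: (iii) [priority_flag :- renewal_due.]; (v) [income_below_cap :- eligible_tier1, renewal_due.]; (xi) [case_approved :- over_18, eligible_tier1.]; (xii) [means_tested :- enrolled_program, citizen.]. Adds priority_flag, income_below_cap, case_approved, means_tested.
Round 2: (xvi) [eligible_subsidy :- means_tested, citizen.]; (xvii) [resident :- case_approved.]. Adds eligible_subsidy, resident.
Round 3: (ii) [cond_6 :- eligible_subsidy, income_below_cap.]; (vii) [household_head :- eligible_subsidy, resident.]. Adds cond_6, household_head.
Round 4: (i) [tax_filed :- household_head.]; (xiii) [exempt_fee :- household_head.]. Adds tax_filed, exempt_fee.
Round 5: (viii) [has_dependent :- exempt_fee.]; (xiv) [cond_7 :- household_head, exempt_fee.]. Adds has_dependent, cond_7.
Round 6: (iv) [address_verified :- has_dependent, income_below_cap.]; (x) [application_complete :- has_dependent, means_tested.]. Adds address_verified, application_complete.
Closure: {address_verified, adult_resident, application_complete, case_approved, citizen, cond_6, cond_7, eligible_subsidy, eligible_tier1, enrolled_program, exempt_fee, has_dependent, household_head, income_below_cap, means_tested, notify_finance, over_18, priority_flag, renewal_due, resident, tax_filed} — 21 facts.

21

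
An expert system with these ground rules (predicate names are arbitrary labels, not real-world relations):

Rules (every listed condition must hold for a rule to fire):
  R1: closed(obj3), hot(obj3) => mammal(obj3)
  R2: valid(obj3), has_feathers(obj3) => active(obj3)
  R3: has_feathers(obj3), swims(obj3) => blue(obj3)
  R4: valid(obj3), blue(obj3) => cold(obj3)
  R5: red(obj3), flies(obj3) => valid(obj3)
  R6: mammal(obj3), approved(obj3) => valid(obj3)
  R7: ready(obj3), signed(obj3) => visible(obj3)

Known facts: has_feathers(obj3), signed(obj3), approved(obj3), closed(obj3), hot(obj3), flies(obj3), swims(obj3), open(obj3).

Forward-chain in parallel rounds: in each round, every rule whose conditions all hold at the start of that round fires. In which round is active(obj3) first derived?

3

Round 1: R1 [closed(obj3), hot(obj3) => mammal(obj3)]; R3 [has_feathers(obj3), swims(obj3) => blue(obj3)]. New: mammal(obj3), blue(obj3).
Round 2: R6 [mammal(obj3), approved(obj3) => valid(obj3)]. New: valid(obj3).
Round 3: R2 [valid(obj3), has_feathers(obj3) => active(obj3)]; R4 [valid(obj3), blue(obj3) => cold(obj3)]. New: active(obj3), cold(obj3).
active(obj3) first appears in round 3.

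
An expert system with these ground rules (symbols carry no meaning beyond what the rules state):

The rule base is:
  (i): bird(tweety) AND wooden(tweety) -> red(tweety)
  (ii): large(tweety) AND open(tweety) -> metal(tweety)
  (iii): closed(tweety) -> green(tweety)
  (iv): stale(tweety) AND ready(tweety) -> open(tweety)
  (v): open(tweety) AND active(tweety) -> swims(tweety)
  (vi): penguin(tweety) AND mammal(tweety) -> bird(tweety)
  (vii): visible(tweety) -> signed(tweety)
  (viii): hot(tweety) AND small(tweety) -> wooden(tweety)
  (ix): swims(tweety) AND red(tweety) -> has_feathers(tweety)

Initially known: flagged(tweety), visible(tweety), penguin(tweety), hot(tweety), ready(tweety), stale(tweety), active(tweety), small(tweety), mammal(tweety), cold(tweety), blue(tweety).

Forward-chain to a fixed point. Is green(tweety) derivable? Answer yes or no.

no

Round 1: (iv) [stale(tweety) AND ready(tweety) -> open(tweety)]; (vi) [penguin(tweety) AND mammal(tweety) -> bird(tweety)]; (vii) [visible(tweety) -> signed(tweety)]; (viii) [hot(tweety) AND small(tweety) -> wooden(tweety)]. Adds open(tweety), bird(tweety), signed(tweety), wooden(tweety).
Round 2: (i) [bird(tweety) AND wooden(tweety) -> red(tweety)]; (v) [open(tweety) AND active(tweety) -> swims(tweety)]. Adds red(tweety), swims(tweety).
Round 3: (ix) [swims(tweety) AND red(tweety) -> has_feathers(tweety)]. Adds has_feathers(tweety).
Fixed point reached. green(tweety) is concluded only by (iii); (iii) needs closed(tweety) (never derived).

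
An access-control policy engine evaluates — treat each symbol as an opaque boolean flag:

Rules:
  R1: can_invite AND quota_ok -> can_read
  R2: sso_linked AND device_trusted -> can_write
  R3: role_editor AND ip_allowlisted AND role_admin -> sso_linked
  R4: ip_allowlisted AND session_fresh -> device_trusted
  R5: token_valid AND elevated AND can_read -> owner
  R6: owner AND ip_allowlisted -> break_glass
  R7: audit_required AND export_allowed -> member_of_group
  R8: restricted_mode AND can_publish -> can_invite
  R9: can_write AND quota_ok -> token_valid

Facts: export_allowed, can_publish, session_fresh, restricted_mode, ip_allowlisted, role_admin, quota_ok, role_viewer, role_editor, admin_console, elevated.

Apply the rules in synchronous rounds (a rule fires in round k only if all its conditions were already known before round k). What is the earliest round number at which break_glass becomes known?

[1] R3 [role_editor AND ip_allowlisted AND role_admin -> sso_linked]; R4 [ip_allowlisted AND session_fresh -> device_trusted]; R8 [restricted_mode AND can_publish -> can_invite]. ⇒ new: sso_linked, device_trusted, can_invite.
[2] R1 [can_invite AND quota_ok -> can_read]; R2 [sso_linked AND device_trusted -> can_write]. ⇒ new: can_read, can_write.
[3] R9 [can_write AND quota_ok -> token_valid]. ⇒ new: token_valid.
[4] R5 [token_valid AND elevated AND can_read -> owner]. ⇒ new: owner.
[5] R6 [owner AND ip_allowlisted -> break_glass]. ⇒ new: break_glass.
break_glass first appears in round 5.

5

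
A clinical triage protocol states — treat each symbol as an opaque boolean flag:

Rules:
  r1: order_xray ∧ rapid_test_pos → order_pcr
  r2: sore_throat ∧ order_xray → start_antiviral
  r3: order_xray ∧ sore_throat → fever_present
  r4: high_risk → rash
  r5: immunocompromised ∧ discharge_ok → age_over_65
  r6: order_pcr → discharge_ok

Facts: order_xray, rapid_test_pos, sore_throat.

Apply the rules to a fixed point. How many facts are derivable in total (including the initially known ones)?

7

Round 1: r1 [order_xray ∧ rapid_test_pos → order_pcr]; r2 [sore_throat ∧ order_xray → start_antiviral]; r3 [order_xray ∧ sore_throat → fever_present]. Adds order_pcr, start_antiviral, fever_present.
Round 2: r6 [order_pcr → discharge_ok]. Adds discharge_ok.
Closure: {discharge_ok, fever_present, order_pcr, order_xray, rapid_test_pos, sore_throat, start_antiviral} — 7 facts.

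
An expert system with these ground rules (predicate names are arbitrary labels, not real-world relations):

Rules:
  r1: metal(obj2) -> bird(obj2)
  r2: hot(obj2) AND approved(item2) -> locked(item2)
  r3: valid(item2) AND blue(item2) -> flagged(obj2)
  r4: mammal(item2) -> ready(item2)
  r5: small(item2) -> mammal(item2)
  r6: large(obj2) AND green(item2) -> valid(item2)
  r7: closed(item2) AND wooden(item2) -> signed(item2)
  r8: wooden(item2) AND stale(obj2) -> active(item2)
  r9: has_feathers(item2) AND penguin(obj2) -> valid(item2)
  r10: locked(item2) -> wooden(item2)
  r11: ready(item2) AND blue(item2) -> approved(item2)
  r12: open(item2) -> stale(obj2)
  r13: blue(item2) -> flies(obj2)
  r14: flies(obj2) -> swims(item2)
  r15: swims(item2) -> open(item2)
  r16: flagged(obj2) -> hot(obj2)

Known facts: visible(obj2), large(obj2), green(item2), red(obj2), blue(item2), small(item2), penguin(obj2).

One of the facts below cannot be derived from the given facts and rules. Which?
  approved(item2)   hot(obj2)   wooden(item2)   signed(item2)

signed(item2)

Round 1 fires r5, r6, r13, giving mammal(item2), valid(item2), flies(obj2).
Round 2 fires r3, r4, r14, giving flagged(obj2), ready(item2), swims(item2).
Round 3 fires r11, r15, r16, giving approved(item2), open(item2), hot(obj2).
Round 4 fires r2, r12, giving locked(item2), stale(obj2).
Round 5 fires r10, giving wooden(item2).
Round 6 fires r8, giving active(item2).
Derived: hot(obj2) (round 3), approved(item2) (round 3), wooden(item2) (round 5). signed(item2) never appears in any round.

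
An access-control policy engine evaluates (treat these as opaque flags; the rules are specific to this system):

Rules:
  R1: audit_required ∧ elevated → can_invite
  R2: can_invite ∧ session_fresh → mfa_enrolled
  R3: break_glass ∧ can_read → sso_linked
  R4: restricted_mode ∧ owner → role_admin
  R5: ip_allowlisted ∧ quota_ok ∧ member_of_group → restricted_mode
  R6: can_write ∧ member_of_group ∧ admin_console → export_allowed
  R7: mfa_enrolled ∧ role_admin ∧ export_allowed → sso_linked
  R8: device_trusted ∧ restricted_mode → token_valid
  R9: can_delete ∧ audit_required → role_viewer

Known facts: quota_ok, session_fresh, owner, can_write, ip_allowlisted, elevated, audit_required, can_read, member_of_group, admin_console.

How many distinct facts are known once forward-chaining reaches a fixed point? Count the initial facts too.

Round 1 fires R1, R5, R6, giving can_invite, restricted_mode, export_allowed.
Round 2 fires R2, R4, giving mfa_enrolled, role_admin.
Round 3 fires R7, giving sso_linked.
Closure: {admin_console, audit_required, can_invite, can_read, can_write, elevated, export_allowed, ip_allowlisted, member_of_group, mfa_enrolled, owner, quota_ok, restricted_mode, role_admin, session_fresh, sso_linked} — 16 facts.

16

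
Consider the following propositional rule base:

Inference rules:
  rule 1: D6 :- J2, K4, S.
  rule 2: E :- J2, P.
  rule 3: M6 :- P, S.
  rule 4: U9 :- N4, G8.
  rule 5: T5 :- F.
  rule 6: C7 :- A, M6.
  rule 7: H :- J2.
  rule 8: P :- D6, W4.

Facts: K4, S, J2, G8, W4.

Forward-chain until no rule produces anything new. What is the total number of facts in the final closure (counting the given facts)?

Round 1 fires rule 1, rule 7, giving D6, H.
Round 2 fires rule 8, giving P.
Round 3 fires rule 2, rule 3, giving E, M6.
Closure: {D6, E, G8, H, J2, K4, M6, P, S, W4} — 10 facts.

10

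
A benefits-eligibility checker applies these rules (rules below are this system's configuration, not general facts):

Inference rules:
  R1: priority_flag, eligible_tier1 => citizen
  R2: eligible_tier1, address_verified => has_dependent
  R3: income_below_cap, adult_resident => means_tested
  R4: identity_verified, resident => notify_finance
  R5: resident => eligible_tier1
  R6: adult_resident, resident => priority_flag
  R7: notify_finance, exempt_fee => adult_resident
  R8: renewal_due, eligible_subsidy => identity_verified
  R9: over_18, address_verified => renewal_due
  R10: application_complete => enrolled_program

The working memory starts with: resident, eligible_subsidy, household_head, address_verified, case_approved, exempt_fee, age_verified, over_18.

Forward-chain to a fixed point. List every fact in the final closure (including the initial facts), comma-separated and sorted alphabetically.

address_verified, adult_resident, age_verified, case_approved, citizen, eligible_subsidy, eligible_tier1, exempt_fee, has_dependent, household_head, identity_verified, notify_finance, over_18, priority_flag, renewal_due, resident

Round 1 fires R5, R9, giving eligible_tier1, renewal_due.
Round 2 fires R2, R8, giving has_dependent, identity_verified.
Round 3 fires R4, giving notify_finance.
Round 4 fires R7, giving adult_resident.
Round 5 fires R6, giving priority_flag.
Round 6 fires R1, giving citizen.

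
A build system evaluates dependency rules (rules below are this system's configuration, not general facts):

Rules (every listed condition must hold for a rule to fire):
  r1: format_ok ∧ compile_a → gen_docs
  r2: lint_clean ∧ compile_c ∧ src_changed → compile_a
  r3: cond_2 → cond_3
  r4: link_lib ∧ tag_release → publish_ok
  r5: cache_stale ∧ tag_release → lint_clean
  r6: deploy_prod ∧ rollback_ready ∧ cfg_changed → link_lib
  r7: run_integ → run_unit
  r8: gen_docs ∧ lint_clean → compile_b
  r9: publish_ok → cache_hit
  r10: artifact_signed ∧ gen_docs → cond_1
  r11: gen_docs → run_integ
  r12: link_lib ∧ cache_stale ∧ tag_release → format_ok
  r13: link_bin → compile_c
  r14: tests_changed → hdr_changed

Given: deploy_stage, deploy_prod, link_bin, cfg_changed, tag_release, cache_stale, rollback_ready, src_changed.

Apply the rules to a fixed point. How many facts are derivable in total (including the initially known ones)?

Round 1: r5 [cache_stale ∧ tag_release → lint_clean]; r6 [deploy_prod ∧ rollback_ready ∧ cfg_changed → link_lib]; r13 [link_bin → compile_c]. Adds lint_clean, link_lib, compile_c.
Round 2: r2 [lint_clean ∧ compile_c ∧ src_changed → compile_a]; r4 [link_lib ∧ tag_release → publish_ok]; r12 [link_lib ∧ cache_stale ∧ tag_release → format_ok]. Adds compile_a, publish_ok, format_ok.
Round 3: r1 [format_ok ∧ compile_a → gen_docs]; r9 [publish_ok → cache_hit]. Adds gen_docs, cache_hit.
Round 4: r8 [gen_docs ∧ lint_clean → compile_b]; r11 [gen_docs → run_integ]. Adds compile_b, run_integ.
Round 5: r7 [run_integ → run_unit]. Adds run_unit.
Closure: {cache_hit, cache_stale, cfg_changed, compile_a, compile_b, compile_c, deploy_prod, deploy_stage, format_ok, gen_docs, link_bin, link_lib, lint_clean, publish_ok, rollback_ready, run_integ, run_unit, src_changed, tag_release} — 19 facts.

19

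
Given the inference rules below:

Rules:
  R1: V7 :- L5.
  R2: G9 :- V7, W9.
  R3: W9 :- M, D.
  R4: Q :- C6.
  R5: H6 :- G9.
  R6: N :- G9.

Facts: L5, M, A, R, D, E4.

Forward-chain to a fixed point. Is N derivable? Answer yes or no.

Round 1: R1 [V7 :- L5.]; R3 [W9 :- M, D.]. Adds V7, W9.
Round 2: R2 [G9 :- V7, W9.]. Adds G9.
Round 3: R5 [H6 :- G9.]; R6 [N :- G9.]. Adds H6, N.
N appears in round 3, so it is derivable.

yes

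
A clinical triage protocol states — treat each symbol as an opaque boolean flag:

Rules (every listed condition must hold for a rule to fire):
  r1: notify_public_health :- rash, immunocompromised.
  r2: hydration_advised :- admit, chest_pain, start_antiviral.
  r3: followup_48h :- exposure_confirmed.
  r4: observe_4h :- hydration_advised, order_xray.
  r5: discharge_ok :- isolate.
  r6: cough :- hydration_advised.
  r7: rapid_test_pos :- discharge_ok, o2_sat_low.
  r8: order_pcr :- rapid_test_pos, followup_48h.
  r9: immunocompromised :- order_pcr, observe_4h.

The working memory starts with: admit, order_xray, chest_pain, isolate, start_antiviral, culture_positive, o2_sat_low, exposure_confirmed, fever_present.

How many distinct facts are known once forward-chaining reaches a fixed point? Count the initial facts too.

Round 1 fires r2, r3, r5, giving hydration_advised, followup_48h, discharge_ok.
Round 2 fires r4, r6, r7, giving observe_4h, cough, rapid_test_pos.
Round 3 fires r8, giving order_pcr.
Round 4 fires r9, giving immunocompromised.
Closure: {admit, chest_pain, cough, culture_positive, discharge_ok, exposure_confirmed, fever_present, followup_48h, hydration_advised, immunocompromised, isolate, o2_sat_low, observe_4h, order_pcr, order_xray, rapid_test_pos, start_antiviral} — 17 facts.

17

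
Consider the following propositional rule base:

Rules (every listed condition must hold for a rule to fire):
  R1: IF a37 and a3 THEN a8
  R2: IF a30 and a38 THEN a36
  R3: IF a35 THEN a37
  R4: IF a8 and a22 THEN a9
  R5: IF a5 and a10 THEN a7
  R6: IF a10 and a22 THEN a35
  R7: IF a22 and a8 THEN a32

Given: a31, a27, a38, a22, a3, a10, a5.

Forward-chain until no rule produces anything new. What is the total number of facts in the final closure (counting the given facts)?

13

Round 1: R5 [IF a5 and a10 THEN a7]; R6 [IF a10 and a22 THEN a35]. Adds a7, a35.
Round 2: R3 [IF a35 THEN a37]. Adds a37.
Round 3: R1 [IF a37 and a3 THEN a8]. Adds a8.
Round 4: R4 [IF a8 and a22 THEN a9]; R7 [IF a22 and a8 THEN a32]. Adds a9, a32.
Closure: {a10, a22, a27, a3, a31, a32, a35, a37, a38, a5, a7, a8, a9} — 13 facts.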